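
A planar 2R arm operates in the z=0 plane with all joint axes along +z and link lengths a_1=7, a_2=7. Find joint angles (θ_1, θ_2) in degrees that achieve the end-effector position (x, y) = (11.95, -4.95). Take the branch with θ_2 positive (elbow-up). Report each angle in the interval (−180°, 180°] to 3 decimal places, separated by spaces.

cos θ_2 = (167.3050−7²−7²)/(2·7·7) = 0.7072; θ_2 = 44.9929° (elbow-up)
β = atan2(-4.9500,11.9500) = -22.5006°; ψ = atan2(4.9491,11.9504) = 22.4965°
θ_1 = β − ψ = -44.9971°

-44.997 44.993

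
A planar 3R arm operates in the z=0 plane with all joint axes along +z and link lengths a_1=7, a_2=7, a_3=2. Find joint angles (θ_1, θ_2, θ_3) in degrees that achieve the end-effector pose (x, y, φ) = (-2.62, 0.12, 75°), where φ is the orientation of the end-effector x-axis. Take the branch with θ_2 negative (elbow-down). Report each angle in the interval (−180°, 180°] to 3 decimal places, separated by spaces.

wrist centre = target − a_3·(cos φ, sin φ) = (-3.1376, -1.8119)
cos θ_2 = (13.1276−7²−7²)/(2·7·7) = -0.8660; θ_2 = -150.0023° (elbow-down)
β = atan2(-1.8119,-3.1376) = -149.9954°; ψ = atan2(-3.4998,0.9377) = -75.0011°
θ_1 = β − ψ = -74.9943°
θ_3 = φ − θ_1 − θ_2 = -60.0035° (wrapped to (-180°,180°])

-74.994 -150.002 -60.003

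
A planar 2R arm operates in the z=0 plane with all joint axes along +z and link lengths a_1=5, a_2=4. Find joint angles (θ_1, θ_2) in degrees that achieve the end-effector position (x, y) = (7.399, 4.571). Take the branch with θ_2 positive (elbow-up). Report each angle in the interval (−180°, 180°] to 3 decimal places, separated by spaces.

cos θ_2 = (75.6392−5²−4²)/(2·5·4) = 0.8660; θ_2 = 30.0051° (elbow-up)
β = atan2(4.5710,7.3990) = 31.7072°; ψ = atan2(2.0003,8.4639) = 13.2969°
θ_1 = β − ψ = 18.4103°

18.410 30.005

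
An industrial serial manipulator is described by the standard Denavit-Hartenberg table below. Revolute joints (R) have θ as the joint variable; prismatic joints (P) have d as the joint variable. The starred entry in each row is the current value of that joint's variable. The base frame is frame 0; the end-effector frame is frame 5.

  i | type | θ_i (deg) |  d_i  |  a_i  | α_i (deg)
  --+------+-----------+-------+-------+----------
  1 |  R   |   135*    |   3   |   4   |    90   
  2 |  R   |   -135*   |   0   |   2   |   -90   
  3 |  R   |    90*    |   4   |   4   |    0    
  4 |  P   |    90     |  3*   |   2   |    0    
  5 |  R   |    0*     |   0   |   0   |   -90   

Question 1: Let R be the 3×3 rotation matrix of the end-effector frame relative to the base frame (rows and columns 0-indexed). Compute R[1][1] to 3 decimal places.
End-effector y-axis (col 1 of R) = (0.5000,-0.5000,0.7071)
R[1][1] = -0.5000

-0.500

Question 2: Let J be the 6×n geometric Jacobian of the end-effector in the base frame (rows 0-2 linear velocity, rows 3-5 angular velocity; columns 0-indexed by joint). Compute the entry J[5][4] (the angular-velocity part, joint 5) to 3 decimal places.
-0.707

axis z_4 = (-0.5000,0.5000,-0.7071); lever o_n−o_4 = (0.0000,0.0000,0.0000)
cross product → J_v[:, 4] = (0.0000,0.0000,-0.0000)
J_ω[:, 4] = z_4
entry J[5][4] = -0.7071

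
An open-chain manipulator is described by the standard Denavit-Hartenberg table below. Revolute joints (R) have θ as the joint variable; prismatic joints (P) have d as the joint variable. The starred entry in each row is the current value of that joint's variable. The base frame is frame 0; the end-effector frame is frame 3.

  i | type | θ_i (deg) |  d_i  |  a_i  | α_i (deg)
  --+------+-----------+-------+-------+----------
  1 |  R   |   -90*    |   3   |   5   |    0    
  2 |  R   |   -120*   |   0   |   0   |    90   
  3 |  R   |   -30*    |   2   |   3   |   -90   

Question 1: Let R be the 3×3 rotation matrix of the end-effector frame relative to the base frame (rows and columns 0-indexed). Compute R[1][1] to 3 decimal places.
End-effector y-axis (col 1 of R) = (-0.5000,-0.8660,-0.0000)
R[1][1] = -0.8660

-0.866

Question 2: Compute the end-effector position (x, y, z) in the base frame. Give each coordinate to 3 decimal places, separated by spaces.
-1.250 -1.969 1.500

after link 1: o_1 = (0.0000, -5.0000, 3.0000)
after link 2: o_2 = (0.0000, -5.0000, 3.0000)
after link 3: o_3 = (-1.2500, -1.9689, 1.5000)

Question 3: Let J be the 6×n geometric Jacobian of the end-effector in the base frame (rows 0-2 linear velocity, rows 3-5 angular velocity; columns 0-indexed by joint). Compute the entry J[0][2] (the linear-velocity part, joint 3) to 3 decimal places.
axis z_2 = (0.5000,0.8660,0.0000); lever o_n−o_2 = (-1.2500,3.0311,-1.5000)
cross product → J_v[:, 2] = (-1.2990,0.7500,2.5981)
J_ω[:, 2] = z_2
entry J[0][2] = -1.2990

-1.299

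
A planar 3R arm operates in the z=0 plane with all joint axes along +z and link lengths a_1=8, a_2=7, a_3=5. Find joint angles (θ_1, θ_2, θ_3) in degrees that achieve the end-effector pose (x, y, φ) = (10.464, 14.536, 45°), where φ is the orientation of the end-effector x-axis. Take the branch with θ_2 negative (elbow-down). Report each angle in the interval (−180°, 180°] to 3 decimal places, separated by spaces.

85.588 -59.992 19.404

wrist centre = target − a_3·(cos φ, sin φ) = (6.9285, 11.0005)
cos θ_2 = (169.0139−8²−7²)/(2·8·7) = 0.5001; θ_2 = -59.9918° (elbow-down)
β = atan2(11.0005,6.9285) = 57.7959°; ψ = atan2(-6.0617,11.5009) = -27.7920°
θ_1 = β − ψ = 85.5879°
θ_3 = φ − θ_1 − θ_2 = 19.4039° (wrapped to (-180°,180°])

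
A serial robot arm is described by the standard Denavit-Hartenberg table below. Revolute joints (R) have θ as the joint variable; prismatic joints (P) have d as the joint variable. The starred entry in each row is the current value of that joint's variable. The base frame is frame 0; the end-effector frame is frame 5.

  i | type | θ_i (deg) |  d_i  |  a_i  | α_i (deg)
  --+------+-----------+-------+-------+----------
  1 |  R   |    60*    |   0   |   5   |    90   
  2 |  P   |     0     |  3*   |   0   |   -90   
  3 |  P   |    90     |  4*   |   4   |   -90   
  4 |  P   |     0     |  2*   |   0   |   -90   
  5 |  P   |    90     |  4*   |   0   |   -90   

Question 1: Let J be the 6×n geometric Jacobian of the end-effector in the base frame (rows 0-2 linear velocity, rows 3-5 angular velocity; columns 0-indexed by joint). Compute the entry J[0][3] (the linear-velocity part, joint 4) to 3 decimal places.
prismatic axis z_3 = (-0.5000,-0.8660,0.0000)
J_v[:, 3] = z_3; J_ω[:, 3] = (0,0,0)
entry J[0][3] = -0.5000

-0.500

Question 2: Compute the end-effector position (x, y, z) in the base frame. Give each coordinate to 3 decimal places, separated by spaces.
after link 1: o_1 = (2.5000, 4.3301, 0.0000)
after link 2: o_2 = (5.0981, 2.8301, 0.0000)
after link 3: o_3 = (1.6340, 4.8301, 4.0000)
after link 4: o_4 = (0.6340, 3.0981, 4.0000)
after link 5: o_5 = (0.6340, 3.0981, 0.0000)

0.634 3.098 0.000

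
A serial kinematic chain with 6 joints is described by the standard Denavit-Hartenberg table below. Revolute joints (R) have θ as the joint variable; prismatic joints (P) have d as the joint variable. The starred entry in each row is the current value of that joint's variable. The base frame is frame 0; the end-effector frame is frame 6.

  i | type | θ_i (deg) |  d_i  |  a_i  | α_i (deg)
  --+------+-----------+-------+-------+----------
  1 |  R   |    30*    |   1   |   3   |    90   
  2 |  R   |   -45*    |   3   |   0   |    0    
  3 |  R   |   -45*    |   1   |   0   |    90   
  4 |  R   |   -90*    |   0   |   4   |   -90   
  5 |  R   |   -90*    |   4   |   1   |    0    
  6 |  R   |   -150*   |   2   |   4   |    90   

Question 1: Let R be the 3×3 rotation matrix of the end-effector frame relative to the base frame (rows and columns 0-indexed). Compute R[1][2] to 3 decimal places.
End-effector z-axis (col 2 of R) = (-0.0000,1.0000,-0.0000)
R[1][2] = 1.0000

1.000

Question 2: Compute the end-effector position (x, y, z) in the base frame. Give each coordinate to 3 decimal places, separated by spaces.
after link 1: o_1 = (2.5981, 1.5000, 1.0000)
after link 2: o_2 = (4.0981, -1.0981, 1.0000)
after link 3: o_3 = (4.5981, -1.9641, 1.0000)
after link 4: o_4 = (2.5981, 1.5000, 1.0000)
after link 5: o_5 = (1.7321, 1.0000, -3.0000)
after link 6: o_6 = (5.7321, 1.0000, -5.0000)

5.732 1.000 -5.000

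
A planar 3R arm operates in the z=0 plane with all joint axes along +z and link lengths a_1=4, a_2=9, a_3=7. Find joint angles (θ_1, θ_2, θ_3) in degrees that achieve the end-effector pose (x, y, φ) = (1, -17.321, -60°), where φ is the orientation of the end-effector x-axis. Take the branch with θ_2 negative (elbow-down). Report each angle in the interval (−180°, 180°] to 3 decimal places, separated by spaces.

-60.007 -59.990 59.997

wrist centre = target − a_3·(cos φ, sin φ) = (-2.5000, -11.2588)
cos θ_2 = (133.0111−4²−9²)/(2·4·9) = 0.5002; θ_2 = -59.9898° (elbow-down)
β = atan2(-11.2588,-2.5000) = -102.5193°; ψ = atan2(-7.7934,8.5014) = -42.5123°
θ_1 = β − ψ = -60.0070°
θ_3 = φ − θ_1 − θ_2 = 59.9969° (wrapped to (-180°,180°])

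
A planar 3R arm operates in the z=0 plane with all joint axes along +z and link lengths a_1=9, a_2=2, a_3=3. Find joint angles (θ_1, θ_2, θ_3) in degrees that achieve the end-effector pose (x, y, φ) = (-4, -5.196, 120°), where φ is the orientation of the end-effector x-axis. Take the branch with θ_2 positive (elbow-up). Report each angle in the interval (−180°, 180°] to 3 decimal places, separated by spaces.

wrist centre = target − a_3·(cos φ, sin φ) = (-2.5000, -7.7941)
cos θ_2 = (66.9976−9²−2²)/(2·9·2) = -0.5001; θ_2 = 120.0044° (elbow-up)
β = atan2(-7.7941,-2.5000) = -107.7840°; ψ = atan2(1.7320,7.9999) = 12.2160°
θ_1 = β − ψ = -120.0000°
θ_3 = φ − θ_1 − θ_2 = 119.9956° (wrapped to (-180°,180°])

-120.000 120.004 119.996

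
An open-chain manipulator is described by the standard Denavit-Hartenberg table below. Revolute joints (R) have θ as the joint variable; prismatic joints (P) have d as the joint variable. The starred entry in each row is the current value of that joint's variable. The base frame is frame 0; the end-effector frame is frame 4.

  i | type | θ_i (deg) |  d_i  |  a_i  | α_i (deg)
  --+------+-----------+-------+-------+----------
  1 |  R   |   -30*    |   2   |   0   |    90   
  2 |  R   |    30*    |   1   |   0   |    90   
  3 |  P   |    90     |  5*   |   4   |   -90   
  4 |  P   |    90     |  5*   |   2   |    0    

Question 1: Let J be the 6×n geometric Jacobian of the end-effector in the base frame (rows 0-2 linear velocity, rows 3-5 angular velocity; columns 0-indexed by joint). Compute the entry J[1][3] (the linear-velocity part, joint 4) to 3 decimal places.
0.433

prismatic axis z_3 = (-0.7500,0.4330,-0.5000)
J_v[:, 3] = z_3; J_ω[:, 3] = (0,0,0)
entry J[1][3] = 0.4330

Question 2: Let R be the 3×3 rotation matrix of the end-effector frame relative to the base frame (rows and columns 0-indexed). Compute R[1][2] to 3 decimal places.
0.433

End-effector z-axis (col 2 of R) = (-0.7500,0.4330,-0.5000)
R[1][2] = 0.4330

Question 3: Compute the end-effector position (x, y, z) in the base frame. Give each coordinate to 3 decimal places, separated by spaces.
after link 1: o_1 = (0.0000, 0.0000, 2.0000)
after link 2: o_2 = (-0.5000, -0.8660, 2.0000)
after link 3: o_3 = (-0.3349, -5.5801, -2.3301)
after link 4: o_4 = (-4.9510, -2.9151, -3.0981)

-4.951 -2.915 -3.098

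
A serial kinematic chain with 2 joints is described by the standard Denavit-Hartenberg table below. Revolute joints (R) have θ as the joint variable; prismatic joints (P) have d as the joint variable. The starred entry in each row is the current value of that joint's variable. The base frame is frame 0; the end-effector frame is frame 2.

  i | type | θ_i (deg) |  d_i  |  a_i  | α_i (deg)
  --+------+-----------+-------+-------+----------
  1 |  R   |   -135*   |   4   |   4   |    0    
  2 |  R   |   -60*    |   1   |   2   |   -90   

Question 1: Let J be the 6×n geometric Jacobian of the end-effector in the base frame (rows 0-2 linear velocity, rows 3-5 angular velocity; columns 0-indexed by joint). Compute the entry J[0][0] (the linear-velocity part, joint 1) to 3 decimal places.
axis z_0 = ẑ; lever o_n−o_0 = (-4.7603,-2.3108,5.0000)
cross product → J_v[:, 0] = (2.3108,-4.7603,0.0000)
J_ω[:, 0] = z_0
entry J[0][0] = 2.3108

2.311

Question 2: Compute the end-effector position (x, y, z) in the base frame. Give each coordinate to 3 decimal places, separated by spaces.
-4.760 -2.311 5.000

after link 1: o_1 = (-2.8284, -2.8284, 4.0000)
after link 2: o_2 = (-4.7603, -2.3108, 5.0000)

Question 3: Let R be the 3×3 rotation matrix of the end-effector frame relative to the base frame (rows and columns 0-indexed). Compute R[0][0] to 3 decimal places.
-0.966

End-effector x-axis (col 0 of R) = (-0.9659,0.2588,0.0000)
R[0][0] = -0.9659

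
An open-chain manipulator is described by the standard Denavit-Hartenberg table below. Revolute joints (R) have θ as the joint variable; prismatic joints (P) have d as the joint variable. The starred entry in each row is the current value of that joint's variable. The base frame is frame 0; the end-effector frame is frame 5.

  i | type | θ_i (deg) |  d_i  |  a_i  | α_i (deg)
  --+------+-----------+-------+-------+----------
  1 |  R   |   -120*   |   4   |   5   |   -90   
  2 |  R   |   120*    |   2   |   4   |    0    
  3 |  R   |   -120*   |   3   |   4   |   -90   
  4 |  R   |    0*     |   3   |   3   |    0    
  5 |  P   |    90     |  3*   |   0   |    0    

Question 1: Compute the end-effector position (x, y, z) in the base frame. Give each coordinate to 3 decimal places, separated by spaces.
-0.670 -11.160 -5.464

after link 1: o_1 = (-2.5000, -4.3301, 4.0000)
after link 2: o_2 = (0.2321, -3.5981, 0.5359)
after link 3: o_3 = (0.8301, -8.5622, 0.5359)
after link 4: o_4 = (-0.6699, -11.1603, -2.4641)
after link 5: o_5 = (-0.6699, -11.1603, -5.4641)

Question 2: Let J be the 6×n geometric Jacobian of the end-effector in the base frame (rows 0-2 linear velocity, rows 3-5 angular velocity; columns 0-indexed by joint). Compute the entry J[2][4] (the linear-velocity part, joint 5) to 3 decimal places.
prismatic axis z_4 = (0.0000,-0.0000,-1.0000)
J_v[:, 4] = z_4; J_ω[:, 4] = (0,0,0)
entry J[2][4] = -1.0000

-1.000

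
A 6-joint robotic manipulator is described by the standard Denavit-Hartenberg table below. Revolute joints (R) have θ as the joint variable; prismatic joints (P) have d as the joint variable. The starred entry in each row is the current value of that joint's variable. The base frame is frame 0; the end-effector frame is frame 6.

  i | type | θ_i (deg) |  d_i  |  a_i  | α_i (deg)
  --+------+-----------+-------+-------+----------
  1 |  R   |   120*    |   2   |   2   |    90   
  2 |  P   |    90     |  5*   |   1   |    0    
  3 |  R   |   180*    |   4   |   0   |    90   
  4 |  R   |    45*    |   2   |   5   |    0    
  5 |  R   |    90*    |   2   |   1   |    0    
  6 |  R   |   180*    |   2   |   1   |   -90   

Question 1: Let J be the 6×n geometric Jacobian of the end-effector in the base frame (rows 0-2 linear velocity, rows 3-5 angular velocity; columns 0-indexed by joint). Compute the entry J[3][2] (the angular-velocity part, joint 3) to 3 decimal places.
axis z_2 = (0.8660,0.5000,0.0000); lever o_n−o_2 = (9.5260,-1.4284,-3.5355)
cross product → J_v[:, 2] = (-1.7678,3.0619,-6.0000)
J_ω[:, 2] = z_2
entry J[3][2] = 0.8660

0.866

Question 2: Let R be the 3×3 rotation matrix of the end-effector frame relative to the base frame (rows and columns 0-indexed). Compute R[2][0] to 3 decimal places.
End-effector x-axis (col 0 of R) = (-0.6124,-0.3536,-0.7071)
R[2][0] = -0.7071

-0.707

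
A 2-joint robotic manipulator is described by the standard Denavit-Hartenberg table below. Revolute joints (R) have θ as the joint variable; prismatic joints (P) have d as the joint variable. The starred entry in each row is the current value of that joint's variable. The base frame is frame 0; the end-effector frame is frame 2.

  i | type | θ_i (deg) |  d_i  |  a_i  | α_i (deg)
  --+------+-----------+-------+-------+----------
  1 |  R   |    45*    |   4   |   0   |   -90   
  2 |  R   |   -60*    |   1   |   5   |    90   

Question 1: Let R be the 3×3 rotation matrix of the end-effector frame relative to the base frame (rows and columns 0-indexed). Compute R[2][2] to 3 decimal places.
0.500

End-effector z-axis (col 2 of R) = (-0.6124,-0.6124,0.5000)
R[2][2] = 0.5000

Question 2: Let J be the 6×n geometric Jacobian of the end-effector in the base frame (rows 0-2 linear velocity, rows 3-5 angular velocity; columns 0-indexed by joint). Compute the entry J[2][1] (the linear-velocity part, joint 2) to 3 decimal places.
axis z_1 = (-0.7071,0.7071,0.0000); lever o_n−o_1 = (1.0607,2.4749,4.3301)
cross product → J_v[:, 1] = (3.0619,3.0619,-2.5000)
J_ω[:, 1] = z_1
entry J[2][1] = -2.5000

-2.500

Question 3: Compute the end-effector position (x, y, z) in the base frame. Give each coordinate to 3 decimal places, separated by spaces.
1.061 2.475 8.330

after link 1: o_1 = (0.0000, 0.0000, 4.0000)
after link 2: o_2 = (1.0607, 2.4749, 8.3301)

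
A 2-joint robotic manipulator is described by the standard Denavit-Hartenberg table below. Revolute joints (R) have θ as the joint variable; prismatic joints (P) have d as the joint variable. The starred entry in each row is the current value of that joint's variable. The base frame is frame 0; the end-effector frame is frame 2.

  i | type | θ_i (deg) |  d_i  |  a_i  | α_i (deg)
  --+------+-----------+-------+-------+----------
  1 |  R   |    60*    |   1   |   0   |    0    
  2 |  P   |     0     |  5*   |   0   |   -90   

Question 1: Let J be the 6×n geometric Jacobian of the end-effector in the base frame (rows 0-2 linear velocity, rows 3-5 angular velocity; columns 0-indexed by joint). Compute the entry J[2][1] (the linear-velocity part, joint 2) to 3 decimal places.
prismatic axis z_1 = (0.0000,0.0000,1.0000)
J_v[:, 1] = z_1; J_ω[:, 1] = (0,0,0)
entry J[2][1] = 1.0000

1.000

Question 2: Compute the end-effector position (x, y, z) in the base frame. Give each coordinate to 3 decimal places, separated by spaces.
after link 1: o_1 = (0.0000, 0.0000, 1.0000)
after link 2: o_2 = (0.0000, 0.0000, 6.0000)

0.000 0.000 6.000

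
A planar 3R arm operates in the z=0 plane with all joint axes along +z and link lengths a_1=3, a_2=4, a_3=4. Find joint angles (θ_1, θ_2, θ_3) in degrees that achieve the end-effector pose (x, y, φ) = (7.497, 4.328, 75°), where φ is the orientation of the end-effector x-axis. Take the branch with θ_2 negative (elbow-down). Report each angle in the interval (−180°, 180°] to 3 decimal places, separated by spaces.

29.998 -45.004 90.005

wrist centre = target − a_3·(cos φ, sin φ) = (6.4617, 0.4643)
cos θ_2 = (41.9694−3²−4²)/(2·3·4) = 0.7071; θ_2 = -45.0038° (elbow-down)
β = atan2(0.4643,6.4617) = 4.1098°; ψ = atan2(-2.8286,5.8282) = -25.8886°
θ_1 = β − ψ = 29.9985°
θ_3 = φ − θ_1 − θ_2 = 90.0053° (wrapped to (-180°,180°])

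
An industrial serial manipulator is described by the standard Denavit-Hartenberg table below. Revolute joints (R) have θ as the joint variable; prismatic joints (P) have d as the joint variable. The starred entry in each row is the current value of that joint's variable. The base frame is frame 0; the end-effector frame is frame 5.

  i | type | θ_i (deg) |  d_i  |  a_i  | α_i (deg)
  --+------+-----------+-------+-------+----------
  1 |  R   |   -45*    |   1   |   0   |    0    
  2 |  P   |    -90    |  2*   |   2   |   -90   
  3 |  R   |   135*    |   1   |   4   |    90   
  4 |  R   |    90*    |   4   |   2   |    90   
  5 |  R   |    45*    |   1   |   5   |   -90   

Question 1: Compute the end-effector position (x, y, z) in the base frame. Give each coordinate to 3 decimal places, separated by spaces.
after link 1: o_1 = (0.0000, 0.0000, 1.0000)
after link 2: o_2 = (-1.4142, -1.4142, 3.0000)
after link 3: o_3 = (1.2929, -0.1213, 0.1716)
after link 4: o_4 = (0.7071, -3.5355, -2.6569)
after link 5: o_5 = (1.9393, -7.3033, -5.8640)

1.939 -7.303 -5.864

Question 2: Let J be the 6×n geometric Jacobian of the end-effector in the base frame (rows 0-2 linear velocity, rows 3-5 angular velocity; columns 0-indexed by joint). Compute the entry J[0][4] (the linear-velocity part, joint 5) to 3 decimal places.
-4.268

axis z_4 = (0.5000,0.5000,-0.7071); lever o_n−o_4 = (1.2322,-3.7678,-3.2071)
cross product → J_v[:, 4] = (-4.2678,0.7322,-2.5000)
J_ω[:, 4] = z_4
entry J[0][4] = -4.2678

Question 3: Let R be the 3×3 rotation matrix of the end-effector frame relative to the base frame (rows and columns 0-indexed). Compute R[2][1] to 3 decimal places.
0.707

End-effector y-axis (col 1 of R) = (-0.5000,-0.5000,0.7071)
R[2][1] = 0.7071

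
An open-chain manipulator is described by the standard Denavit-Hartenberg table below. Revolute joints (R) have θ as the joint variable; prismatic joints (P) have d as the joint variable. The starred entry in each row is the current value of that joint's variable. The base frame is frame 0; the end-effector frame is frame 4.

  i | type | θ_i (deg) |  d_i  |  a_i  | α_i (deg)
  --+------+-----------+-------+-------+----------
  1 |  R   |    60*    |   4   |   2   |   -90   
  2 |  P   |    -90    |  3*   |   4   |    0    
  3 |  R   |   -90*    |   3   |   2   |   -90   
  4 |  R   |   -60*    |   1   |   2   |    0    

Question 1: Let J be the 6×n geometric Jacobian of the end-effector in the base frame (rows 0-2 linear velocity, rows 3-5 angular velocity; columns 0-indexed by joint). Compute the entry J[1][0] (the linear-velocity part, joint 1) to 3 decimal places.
-7.196

axis z_0 = ẑ; lever o_n−o_0 = (-7.1962,3.0000,9.0000)
cross product → J_v[:, 0] = (-3.0000,-7.1962,0.0000)
J_ω[:, 0] = z_0
entry J[1][0] = -7.1962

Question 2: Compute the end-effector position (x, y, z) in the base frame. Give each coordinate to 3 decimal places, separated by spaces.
after link 1: o_1 = (1.0000, 1.7321, 4.0000)
after link 2: o_2 = (-1.5981, 3.2321, 8.0000)
after link 3: o_3 = (-5.1962, 3.0000, 8.0000)
after link 4: o_4 = (-7.1962, 3.0000, 9.0000)

-7.196 3.000 9.000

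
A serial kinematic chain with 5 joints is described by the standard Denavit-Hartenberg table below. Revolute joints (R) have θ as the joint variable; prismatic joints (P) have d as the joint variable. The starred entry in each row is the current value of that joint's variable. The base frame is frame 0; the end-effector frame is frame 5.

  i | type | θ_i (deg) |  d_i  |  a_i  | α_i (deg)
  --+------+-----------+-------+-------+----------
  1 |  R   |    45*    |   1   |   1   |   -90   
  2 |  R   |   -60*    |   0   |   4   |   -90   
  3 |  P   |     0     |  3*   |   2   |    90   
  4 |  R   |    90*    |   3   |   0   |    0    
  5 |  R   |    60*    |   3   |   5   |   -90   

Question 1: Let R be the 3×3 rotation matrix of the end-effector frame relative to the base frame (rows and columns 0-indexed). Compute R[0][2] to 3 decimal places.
End-effector z-axis (col 2 of R) = (-0.7071,-0.7071,0.0000)
R[0][2] = -0.7071

-0.707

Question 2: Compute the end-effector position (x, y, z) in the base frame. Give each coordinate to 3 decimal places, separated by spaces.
after link 1: o_1 = (0.7071, 0.7071, 1.0000)
after link 2: o_2 = (2.1213, 2.1213, 4.4641)
after link 3: o_3 = (4.6655, 4.6655, 4.6962)
after link 4: o_4 = (2.5442, 6.7869, 4.6962)
after link 5: o_5 = (0.4229, 8.9082, -0.3038)

0.423 8.908 -0.304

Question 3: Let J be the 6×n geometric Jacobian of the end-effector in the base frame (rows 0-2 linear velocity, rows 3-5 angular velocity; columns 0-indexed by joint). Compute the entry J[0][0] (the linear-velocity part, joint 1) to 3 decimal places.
-8.908

axis z_0 = ẑ; lever o_n−o_0 = (0.4229,8.9082,-0.3038)
cross product → J_v[:, 0] = (-8.9082,0.4229,0.0000)
J_ω[:, 0] = z_0
entry J[0][0] = -8.9082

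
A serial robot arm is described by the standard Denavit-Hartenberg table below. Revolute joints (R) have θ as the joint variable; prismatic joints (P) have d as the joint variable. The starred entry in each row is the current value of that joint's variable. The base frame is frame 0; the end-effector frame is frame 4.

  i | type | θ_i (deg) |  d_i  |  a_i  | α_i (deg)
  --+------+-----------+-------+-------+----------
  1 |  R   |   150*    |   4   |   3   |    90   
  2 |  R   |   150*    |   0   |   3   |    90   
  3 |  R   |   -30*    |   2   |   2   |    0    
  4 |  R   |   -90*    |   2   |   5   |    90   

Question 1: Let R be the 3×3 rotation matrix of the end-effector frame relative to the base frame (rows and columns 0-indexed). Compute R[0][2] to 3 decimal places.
End-effector z-axis (col 2 of R) = (-0.3995,0.8080,-0.4330)
R[0][2] = -0.3995

-0.400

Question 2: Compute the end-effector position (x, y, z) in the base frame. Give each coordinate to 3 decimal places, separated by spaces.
-5.321 -3.083 8.580

after link 1: o_1 = (-2.5981, 1.5000, 4.0000)
after link 2: o_2 = (-0.3481, 0.2010, 5.5000)
after link 3: o_3 = (-0.4151, -0.9151, 8.0981)
after link 4: o_4 = (-5.3212, -3.0825, 8.5801)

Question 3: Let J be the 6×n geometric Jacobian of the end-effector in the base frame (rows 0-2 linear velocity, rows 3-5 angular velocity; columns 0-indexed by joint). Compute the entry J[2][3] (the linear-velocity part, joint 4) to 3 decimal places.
2.165

axis z_3 = (-0.4330,0.2500,0.8660); lever o_n−o_3 = (-4.9061,-2.1675,0.4821)
cross product → J_v[:, 3] = (1.9976,-4.0401,2.1651)
J_ω[:, 3] = z_3
entry J[2][3] = 2.1651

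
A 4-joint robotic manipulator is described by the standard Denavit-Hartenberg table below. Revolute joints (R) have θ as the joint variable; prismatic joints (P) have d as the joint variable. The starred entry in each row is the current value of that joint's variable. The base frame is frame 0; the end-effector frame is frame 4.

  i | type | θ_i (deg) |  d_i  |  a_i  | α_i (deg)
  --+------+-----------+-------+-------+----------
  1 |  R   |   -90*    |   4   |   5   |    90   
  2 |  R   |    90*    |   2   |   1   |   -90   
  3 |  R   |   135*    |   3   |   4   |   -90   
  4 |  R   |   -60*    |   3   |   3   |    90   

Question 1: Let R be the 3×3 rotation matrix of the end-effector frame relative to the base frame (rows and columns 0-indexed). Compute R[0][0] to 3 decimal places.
End-effector x-axis (col 0 of R) = (0.3536,0.8660,-0.3536)
R[0][0] = 0.3536

0.354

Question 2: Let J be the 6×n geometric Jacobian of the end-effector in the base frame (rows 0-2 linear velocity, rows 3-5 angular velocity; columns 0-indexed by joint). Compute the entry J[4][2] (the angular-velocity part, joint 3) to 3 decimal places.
axis z_2 = (-0.0000,1.0000,0.0000); lever o_n−o_2 = (1.7678,5.5981,-6.0104)
cross product → J_v[:, 2] = (-6.0104,-0.0000,-1.7678)
J_ω[:, 2] = z_2
entry J[4][2] = 1.0000

1.000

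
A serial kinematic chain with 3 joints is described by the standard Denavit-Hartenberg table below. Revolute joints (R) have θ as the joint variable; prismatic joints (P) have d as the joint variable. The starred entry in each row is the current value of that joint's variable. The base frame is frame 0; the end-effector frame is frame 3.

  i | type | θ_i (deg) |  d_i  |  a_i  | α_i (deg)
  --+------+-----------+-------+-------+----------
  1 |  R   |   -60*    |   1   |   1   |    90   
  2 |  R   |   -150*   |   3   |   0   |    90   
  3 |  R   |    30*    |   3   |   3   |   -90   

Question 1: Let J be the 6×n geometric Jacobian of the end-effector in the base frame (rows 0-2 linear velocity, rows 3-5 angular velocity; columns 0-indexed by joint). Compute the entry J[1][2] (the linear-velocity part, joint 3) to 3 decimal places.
-2.424

axis z_2 = (-0.2500,0.4330,0.8660); lever o_n−o_2 = (-3.1740,2.4976,1.2990)
cross product → J_v[:, 2] = (-1.6005,-2.4240,0.7500)
J_ω[:, 2] = z_2
entry J[1][2] = -2.4240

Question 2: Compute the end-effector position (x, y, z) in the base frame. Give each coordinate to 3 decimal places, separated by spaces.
after link 1: o_1 = (0.5000, -0.8660, 1.0000)
after link 2: o_2 = (-2.0981, -2.3660, 1.0000)
after link 3: o_3 = (-5.2721, 0.1316, 2.2990)

-5.272 0.132 2.299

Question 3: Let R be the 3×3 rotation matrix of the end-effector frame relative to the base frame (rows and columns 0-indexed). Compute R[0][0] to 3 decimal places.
End-effector x-axis (col 0 of R) = (-0.8080,0.3995,-0.4330)
R[0][0] = -0.8080

-0.808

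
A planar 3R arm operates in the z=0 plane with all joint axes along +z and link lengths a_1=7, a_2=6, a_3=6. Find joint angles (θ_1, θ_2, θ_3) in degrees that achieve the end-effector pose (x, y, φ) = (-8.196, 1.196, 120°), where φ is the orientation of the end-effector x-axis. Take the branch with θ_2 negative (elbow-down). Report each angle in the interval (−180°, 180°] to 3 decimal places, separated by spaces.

wrist centre = target − a_3·(cos φ, sin φ) = (-5.1960, -4.0002)
cos θ_2 = (42.9996−7²−6²)/(2·7·6) = -0.5000; θ_2 = -120.0003° (elbow-down)
β = atan2(-4.0002,-5.1960) = -142.4090°; ψ = atan2(-5.1961,4.0000) = -52.4110°
θ_1 = β − ψ = -89.9980°
θ_3 = φ − θ_1 − θ_2 = -30.0017° (wrapped to (-180°,180°])

-89.998 -120.000 -30.002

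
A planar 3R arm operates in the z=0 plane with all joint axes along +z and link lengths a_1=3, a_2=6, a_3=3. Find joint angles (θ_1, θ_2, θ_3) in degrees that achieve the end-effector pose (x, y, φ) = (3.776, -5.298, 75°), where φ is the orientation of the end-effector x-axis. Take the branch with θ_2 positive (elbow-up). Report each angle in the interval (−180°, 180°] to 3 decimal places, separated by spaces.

wrist centre = target − a_3·(cos φ, sin φ) = (2.9995, -8.1958)
cos θ_2 = (76.1680−3²−6²)/(2·3·6) = 0.8658; θ_2 = 30.0283° (elbow-up)
β = atan2(-8.1958,2.9995) = -69.8981°; ψ = atan2(3.0026,8.1947) = 20.1231°
θ_1 = β − ψ = -90.0211°
θ_3 = φ − θ_1 − θ_2 = 134.9928° (wrapped to (-180°,180°])

-90.021 30.028 134.993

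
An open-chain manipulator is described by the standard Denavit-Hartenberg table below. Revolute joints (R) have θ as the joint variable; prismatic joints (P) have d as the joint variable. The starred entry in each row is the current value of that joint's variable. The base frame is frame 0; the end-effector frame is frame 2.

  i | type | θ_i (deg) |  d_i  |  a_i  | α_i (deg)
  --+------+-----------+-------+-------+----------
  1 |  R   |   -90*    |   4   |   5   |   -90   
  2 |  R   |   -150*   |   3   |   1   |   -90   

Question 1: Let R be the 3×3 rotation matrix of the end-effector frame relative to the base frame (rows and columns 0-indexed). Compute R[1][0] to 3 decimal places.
0.866

End-effector x-axis (col 0 of R) = (-0.0000,0.8660,0.5000)
R[1][0] = 0.8660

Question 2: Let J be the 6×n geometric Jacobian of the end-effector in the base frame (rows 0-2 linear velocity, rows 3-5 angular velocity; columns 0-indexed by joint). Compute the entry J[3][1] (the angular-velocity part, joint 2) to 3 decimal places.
1.000

axis z_1 = (1.0000,0.0000,0.0000); lever o_n−o_1 = (3.0000,0.8660,0.5000)
cross product → J_v[:, 1] = (-0.0000,-0.5000,0.8660)
J_ω[:, 1] = z_1
entry J[3][1] = 1.0000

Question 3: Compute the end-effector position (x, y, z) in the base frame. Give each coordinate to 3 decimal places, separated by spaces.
3.000 -4.134 4.500

after link 1: o_1 = (0.0000, -5.0000, 4.0000)
after link 2: o_2 = (3.0000, -4.1340, 4.5000)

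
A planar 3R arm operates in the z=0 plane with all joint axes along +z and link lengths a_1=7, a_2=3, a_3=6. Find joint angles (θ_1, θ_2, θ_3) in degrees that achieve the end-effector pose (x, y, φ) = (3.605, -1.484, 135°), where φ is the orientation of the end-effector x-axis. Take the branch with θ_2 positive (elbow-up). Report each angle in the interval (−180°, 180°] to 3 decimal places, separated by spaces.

-44.996 29.981 150.015

wrist centre = target − a_3·(cos φ, sin φ) = (7.8476, -5.7266)
cos θ_2 = (94.3799−7²−3²)/(2·7·3) = 0.8662; θ_2 = 29.9814° (elbow-up)
β = atan2(-5.7266,7.8476) = -36.1193°; ψ = atan2(1.4992,9.5986) = 8.8771°
θ_1 = β − ψ = -44.9963°
θ_3 = φ − θ_1 − θ_2 = 150.0149° (wrapped to (-180°,180°])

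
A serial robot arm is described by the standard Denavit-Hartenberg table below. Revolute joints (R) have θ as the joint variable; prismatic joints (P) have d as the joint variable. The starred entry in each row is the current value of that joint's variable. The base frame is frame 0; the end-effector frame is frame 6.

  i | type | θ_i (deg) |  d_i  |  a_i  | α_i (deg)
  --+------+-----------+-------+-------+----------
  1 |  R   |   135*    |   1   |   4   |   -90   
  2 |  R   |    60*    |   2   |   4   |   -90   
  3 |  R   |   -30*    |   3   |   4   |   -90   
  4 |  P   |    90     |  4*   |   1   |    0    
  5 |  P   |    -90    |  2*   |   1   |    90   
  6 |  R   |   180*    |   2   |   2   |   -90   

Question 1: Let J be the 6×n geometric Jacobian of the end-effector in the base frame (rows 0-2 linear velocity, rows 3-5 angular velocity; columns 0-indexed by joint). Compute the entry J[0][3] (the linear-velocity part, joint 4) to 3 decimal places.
0.436

prismatic axis z_3 = (0.4356,0.7891,-0.4330)
J_v[:, 3] = z_3; J_ω[:, 3] = (0,0,0)
entry J[0][3] = 0.4356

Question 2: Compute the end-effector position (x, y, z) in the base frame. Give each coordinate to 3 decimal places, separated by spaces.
after link 1: o_1 = (-2.8284, 2.8284, 1.0000)
after link 2: o_2 = (-5.6569, 2.8284, -2.4641)
after link 3: o_3 = (-6.4587, 0.8018, -6.9641)
after link 4: o_4 = (-5.3287, 4.5708, -8.1962)
after link 5: o_5 = (-5.1172, 6.1017, -9.8122)
after link 6: o_6 = (-2.5730, 4.9717, -9.3122)

-2.573 4.972 -9.312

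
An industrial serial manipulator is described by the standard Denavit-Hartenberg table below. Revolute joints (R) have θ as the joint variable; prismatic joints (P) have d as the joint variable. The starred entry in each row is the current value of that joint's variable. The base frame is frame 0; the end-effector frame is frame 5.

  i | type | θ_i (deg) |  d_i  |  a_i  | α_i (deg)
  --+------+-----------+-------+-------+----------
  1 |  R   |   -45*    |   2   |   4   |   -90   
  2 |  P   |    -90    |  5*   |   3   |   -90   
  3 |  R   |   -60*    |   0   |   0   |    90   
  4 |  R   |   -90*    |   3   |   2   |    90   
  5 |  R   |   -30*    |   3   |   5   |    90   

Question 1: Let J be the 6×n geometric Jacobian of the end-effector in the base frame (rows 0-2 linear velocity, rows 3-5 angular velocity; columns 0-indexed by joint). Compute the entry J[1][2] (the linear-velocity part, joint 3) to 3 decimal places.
1.367

axis z_2 = (0.7071,-0.7071,-0.0000); lever o_n−o_2 = (-6.1364,2.8157,-1.9330)
cross product → J_v[:, 2] = (1.3668,1.3668,-2.3481)
J_ω[:, 2] = z_2
entry J[1][2] = 1.3668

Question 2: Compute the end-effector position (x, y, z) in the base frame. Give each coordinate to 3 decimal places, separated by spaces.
after link 1: o_1 = (2.8284, -2.8284, 2.0000)
after link 2: o_2 = (6.3640, 0.7071, 5.0000)
after link 3: o_3 = (6.3640, 0.7071, 5.0000)
after link 4: o_4 = (6.0104, 3.1820, 2.4019)
after link 5: o_5 = (0.2275, 3.5228, 3.0670)

0.228 3.523 3.067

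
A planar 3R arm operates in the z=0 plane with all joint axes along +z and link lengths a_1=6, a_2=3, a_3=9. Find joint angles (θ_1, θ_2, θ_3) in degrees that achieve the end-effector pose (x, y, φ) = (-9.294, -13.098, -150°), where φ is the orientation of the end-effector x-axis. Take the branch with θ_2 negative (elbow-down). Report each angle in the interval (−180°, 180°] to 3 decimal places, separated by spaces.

-89.997 -30.006 -29.997

wrist centre = target − a_3·(cos φ, sin φ) = (-1.4998, -8.5980)
cos θ_2 = (76.1749−6²−3²)/(2·6·3) = 0.8660; θ_2 = -30.0064° (elbow-down)
β = atan2(-8.5980,-1.4998) = -99.8947°; ψ = atan2(-1.5003,8.5979) = -9.8981°
θ_1 = β − ψ = -89.9966°
θ_3 = φ − θ_1 − θ_2 = -29.9971° (wrapped to (-180°,180°])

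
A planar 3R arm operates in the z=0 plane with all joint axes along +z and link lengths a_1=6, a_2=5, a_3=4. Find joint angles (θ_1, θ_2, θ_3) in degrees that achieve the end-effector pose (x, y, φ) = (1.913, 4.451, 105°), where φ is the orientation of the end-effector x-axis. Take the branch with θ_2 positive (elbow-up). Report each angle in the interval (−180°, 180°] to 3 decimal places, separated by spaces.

wrist centre = target − a_3·(cos φ, sin φ) = (2.9483, 0.5873)
cos θ_2 = (9.0372−6²−5²)/(2·6·5) = -0.8660; θ_2 = 150.0023° (elbow-up)
β = atan2(0.5873,2.9483) = 11.2659°; ψ = atan2(2.4998,1.6698) = 56.2588°
θ_1 = β − ψ = -44.9930°
θ_3 = φ − θ_1 − θ_2 = -0.0094° (wrapped to (-180°,180°])

-44.993 150.002 -0.009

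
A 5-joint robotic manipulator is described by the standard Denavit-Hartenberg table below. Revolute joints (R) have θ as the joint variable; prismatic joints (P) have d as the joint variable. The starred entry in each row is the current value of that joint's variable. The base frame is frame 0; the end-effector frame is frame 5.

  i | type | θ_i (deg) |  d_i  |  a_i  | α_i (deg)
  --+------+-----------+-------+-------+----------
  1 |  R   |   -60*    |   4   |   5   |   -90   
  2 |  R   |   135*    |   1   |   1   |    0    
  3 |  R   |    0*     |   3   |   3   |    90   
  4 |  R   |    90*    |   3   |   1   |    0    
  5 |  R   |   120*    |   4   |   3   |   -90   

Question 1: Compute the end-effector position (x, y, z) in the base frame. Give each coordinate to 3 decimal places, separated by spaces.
after link 1: o_1 = (2.5000, -4.3301, 4.0000)
after link 2: o_2 = (3.0125, -3.2178, 3.2929)
after link 3: o_3 = (4.5499, 0.1194, 1.1716)
after link 4: o_4 = (6.4766, -1.2178, -0.9497)
after link 5: o_5 = (7.5103, -6.0082, -1.9411)

7.510 -6.008 -1.941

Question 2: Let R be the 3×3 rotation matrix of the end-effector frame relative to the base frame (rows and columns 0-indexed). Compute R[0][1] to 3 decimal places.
-0.354

End-effector y-axis (col 1 of R) = (-0.3536,0.6124,0.7071)
R[0][1] = -0.3536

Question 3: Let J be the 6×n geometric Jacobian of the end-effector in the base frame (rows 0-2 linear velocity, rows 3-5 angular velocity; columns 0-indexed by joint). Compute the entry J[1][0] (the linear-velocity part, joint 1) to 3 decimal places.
axis z_0 = ẑ; lever o_n−o_0 = (7.5103,-6.0082,-1.9411)
cross product → J_v[:, 0] = (6.0082,7.5103,-0.0000)
J_ω[:, 0] = z_0
entry J[1][0] = 7.5103

7.510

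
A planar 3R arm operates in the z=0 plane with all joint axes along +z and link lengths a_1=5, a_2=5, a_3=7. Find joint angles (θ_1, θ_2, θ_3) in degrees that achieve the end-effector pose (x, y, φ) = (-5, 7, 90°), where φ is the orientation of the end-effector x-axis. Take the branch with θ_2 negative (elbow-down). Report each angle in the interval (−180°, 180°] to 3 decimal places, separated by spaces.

-120.000 -120.000 -30.000

wrist centre = target − a_3·(cos φ, sin φ) = (-5.0000, 0.0000)
cos θ_2 = (25.0000−5²−5²)/(2·5·5) = -0.5000; θ_2 = -120.0000° (elbow-down)
β = atan2(0.0000,-5.0000) = 180.0000°; ψ = atan2(-4.3301,2.5000) = -60.0000°
θ_1 = β − ψ = 240.0000°
θ_3 = φ − θ_1 − θ_2 = -30.0000° (wrapped to (-180°,180°])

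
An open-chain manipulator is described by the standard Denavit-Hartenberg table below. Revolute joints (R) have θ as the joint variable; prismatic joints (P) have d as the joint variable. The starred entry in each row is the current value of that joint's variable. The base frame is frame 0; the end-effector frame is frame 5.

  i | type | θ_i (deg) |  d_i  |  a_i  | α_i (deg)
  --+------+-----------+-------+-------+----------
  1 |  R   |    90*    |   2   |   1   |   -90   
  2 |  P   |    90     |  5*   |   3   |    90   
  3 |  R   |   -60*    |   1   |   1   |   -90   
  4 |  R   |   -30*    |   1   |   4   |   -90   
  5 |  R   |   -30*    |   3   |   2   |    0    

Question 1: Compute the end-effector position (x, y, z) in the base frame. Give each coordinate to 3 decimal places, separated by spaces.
0.464 2.268 -6.464

after link 1: o_1 = (0.0000, 1.0000, 2.0000)
after link 2: o_2 = (-5.0000, 1.0000, -1.0000)
after link 3: o_3 = (-4.1340, 2.0000, -1.5000)
after link 4: o_4 = (-1.6340, 4.0000, -4.0981)
after link 5: o_5 = (0.4641, 2.2679, -6.4641)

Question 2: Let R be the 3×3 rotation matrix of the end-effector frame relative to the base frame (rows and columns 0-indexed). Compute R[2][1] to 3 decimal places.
End-effector y-axis (col 1 of R) = (0.8080,0.2500,0.5335)
R[2][1] = 0.5335

0.533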